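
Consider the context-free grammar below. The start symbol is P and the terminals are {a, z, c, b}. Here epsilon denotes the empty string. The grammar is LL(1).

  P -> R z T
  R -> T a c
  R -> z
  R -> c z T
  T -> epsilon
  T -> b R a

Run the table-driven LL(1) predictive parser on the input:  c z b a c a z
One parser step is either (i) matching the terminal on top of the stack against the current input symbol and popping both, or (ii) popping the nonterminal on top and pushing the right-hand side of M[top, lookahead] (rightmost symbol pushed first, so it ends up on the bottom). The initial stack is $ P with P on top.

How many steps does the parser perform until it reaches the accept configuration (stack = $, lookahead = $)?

13

step 1: stack=$ P  input=c z b a c a z $  — expand P -> R z T
step 2: stack=$ T z R  input=c z b a c a z $  — expand R -> c z T
step 3: stack=$ T z T z c  input=c z b a c a z $  — match c
step 4: stack=$ T z T z  input=z b a c a z $  — match z
step 5: stack=$ T z T  input=b a c a z $  — expand T -> b R a
step 6: stack=$ T z a R b  input=b a c a z $  — match b
step 7: stack=$ T z a R  input=a c a z $  — expand R -> T a c
step 8: stack=$ T z a c a T  input=a c a z $  — expand T -> epsilon
step 9: stack=$ T z a c a  input=a c a z $  — match a
step 10: stack=$ T z a c  input=c a z $  — match c
step 11: stack=$ T z a  input=a z $  — match a
step 12: stack=$ T z  input=z $  — match z
step 13: stack=$ T  input=$  — expand T -> epsilon
Accept reached after 13 steps.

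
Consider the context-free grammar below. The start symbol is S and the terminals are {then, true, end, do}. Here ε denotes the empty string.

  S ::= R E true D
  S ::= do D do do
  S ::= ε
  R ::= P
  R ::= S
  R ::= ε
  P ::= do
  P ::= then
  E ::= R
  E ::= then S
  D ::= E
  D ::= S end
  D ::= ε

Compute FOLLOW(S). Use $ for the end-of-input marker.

FIRST(P): from P::=do we get {do}; from P::=then we get {then}. So FIRST(P) = {do, then}.
FIRST(S): from S::=R E true D we get {do, then, true}; from S::=do D do do we get {do}; from S::=ε we get {ε}. So FIRST(S) = {ε, do, then, true}.
FIRST(R): from R::=P we get {do, then}; from R::=S we get {ε, do, then, true}; from R::=ε we get {ε}. So FIRST(R) = {ε, do, then, true}.
FIRST(E): from E::=R we get {ε, do, then, true}; from E::=then S we get {then}. So FIRST(E) = {ε, do, then, true}.
FIRST(D): from D::=E we get {ε, do, then, true}; from D::=S end we get {do, end, then, true}; from D::=ε we get {ε}. So FIRST(D) = {ε, do, end, then, true}.
FOLLOW(S) includes $ since S is the start symbol.
FOLLOW(S): in R::=S, the suffix after S is empty, so FOLLOW(S) ⊇ FOLLOW(R) = {$, do, end, then, true}; in E::=then S, the suffix after S is empty, so FOLLOW(S) ⊇ FOLLOW(E) = {$, do, end, then, true}; in D::=S end, S is followed by end with FIRST {end}. Thus FOLLOW(S) = {$, do, end, then, true}.
FOLLOW(D): in S::=R E true D, the suffix after D is empty, so FOLLOW(D) ⊇ FOLLOW(S) = {$, do, end, then, true}; in S::=do D do do, D is followed by do do with FIRST {do}. Thus FOLLOW(D) = {$, do, end, then, true}.
FOLLOW(E): in S::=R E true D, E is followed by true D with FIRST {true}; in D::=E, the suffix after E is empty, so FOLLOW(E) ⊇ FOLLOW(D) = {$, do, end, then, true}. Thus FOLLOW(E) = {$, do, end, then, true}.
FOLLOW(R): in S::=R E true D, R is followed by E true D with FIRST {do, then, true}; in E::=R, the suffix after R is empty, so FOLLOW(R) ⊇ FOLLOW(E) = {$, do, end, then, true}. Thus FOLLOW(R) = {$, do, end, then, true}.
FOLLOW(P): in R::=P, the suffix after P is empty, so FOLLOW(P) ⊇ FOLLOW(R) = {$, do, end, then, true}. Thus FOLLOW(P) = {$, do, end, then, true}.

{$, do, end, then, true}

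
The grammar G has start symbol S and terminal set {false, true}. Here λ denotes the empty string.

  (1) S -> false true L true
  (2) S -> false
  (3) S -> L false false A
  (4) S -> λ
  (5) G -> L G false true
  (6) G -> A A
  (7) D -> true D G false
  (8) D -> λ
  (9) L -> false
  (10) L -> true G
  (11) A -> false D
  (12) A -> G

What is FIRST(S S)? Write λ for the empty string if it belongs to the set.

{λ, false, true}

FIRST(D) = {λ, true}
FIRST(L) = {false, true}
FIRST(S) = {λ, false, true}  (via L false false A)
FIRST(G) = {false, true}  (via L G false true, A A)
FIRST(A) = {false, true}  (via G)
FIRST(S S): take FIRST of each symbol in turn, carrying on past any symbol whose FIRST contains λ; result {λ, false, true}.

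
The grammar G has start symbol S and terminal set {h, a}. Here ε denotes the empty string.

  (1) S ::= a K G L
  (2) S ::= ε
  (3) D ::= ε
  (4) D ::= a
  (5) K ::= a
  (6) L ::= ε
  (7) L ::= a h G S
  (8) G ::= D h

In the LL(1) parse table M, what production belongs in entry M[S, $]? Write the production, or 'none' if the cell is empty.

FIRST(S): from S::=a K G L we get {a}; from S::=ε we get {ε}. So FIRST(S) = {ε, a}.
FIRST(D): from D::=ε we get {ε}; from D::=a we get {a}. So FIRST(D) = {ε, a}.
FIRST(K): from K::=a we get {a}. So FIRST(K) = {a}.
FIRST(L): from L::=ε we get {ε}; from L::=a h G S we get {a}. So FIRST(L) = {ε, a}.
FIRST(G): from G::=D h we get {a, h}. So FIRST(G) = {a, h}.
FOLLOW(S) includes $ since S is the start symbol.
FOLLOW(S): in L::=a h G S, the suffix after S is empty, so FOLLOW(S) ⊇ FOLLOW(L) = {$}. Thus FOLLOW(S) = {$}.
FOLLOW(L): in S::=a K G L, the suffix after L is empty, so FOLLOW(L) ⊇ FOLLOW(S) = {$}. Thus FOLLOW(L) = {$}.
For S ::= a K G L: FIRST(a K G L) = {a}, so it goes in M[S, t] for t ∈ {a}.
For S ::= ε: FIRST(ε) = {ε}, so it goes in M[S, t] for t ∈ {}; since ε ∈ FIRST, also for every t ∈ FOLLOW(S) = {$}.

S ::= ε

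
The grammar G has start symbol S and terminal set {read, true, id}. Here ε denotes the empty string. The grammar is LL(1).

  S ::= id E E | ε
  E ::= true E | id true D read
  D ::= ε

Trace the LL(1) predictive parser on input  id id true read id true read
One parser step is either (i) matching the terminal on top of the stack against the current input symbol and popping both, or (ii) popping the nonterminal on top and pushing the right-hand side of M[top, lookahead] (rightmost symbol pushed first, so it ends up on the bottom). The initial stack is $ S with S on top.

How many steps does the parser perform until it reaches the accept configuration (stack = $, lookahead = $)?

12

      Stack               Input                           Action
   1  $ S                 id id true read id true read $  expand S ::= id E E
   2  $ E E id            id id true read id true read $  match id
   3  $ E E               id true read id true read $     expand E ::= id true D read
   4  $ E read D true id  id true read id true read $     match id
   5  $ E read D true     true read id true read $        match true
   6  $ E read D          read id true read $             expand D ::= ε
   7  $ E read            read id true read $             match read
   8  $ E                 id true read $                  expand E ::= id true D read
   9  $ read D true id    id true read $                  match id
  10  $ read D true       true read $                     match true
  11  $ read D            read $                          expand D ::= ε
  12  $ read              read $                          match read
Accept reached after 12 steps.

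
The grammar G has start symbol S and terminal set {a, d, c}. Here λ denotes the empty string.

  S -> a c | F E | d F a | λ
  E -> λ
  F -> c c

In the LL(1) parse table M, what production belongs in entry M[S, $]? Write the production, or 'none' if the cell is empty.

FIRST(E) = {λ}
FIRST(F) = {c}
FIRST(S) = {λ, a, c, d}  (via F E)
FOLLOW(S) includes $ since S is the start symbol.
FOLLOW(S): S appears on no right-hand side. Thus FOLLOW(S) = {$}.
For S -> a c: FIRST(a c) = {a}, so it goes in M[S, t] for t ∈ {a}.
For S -> F E: FIRST(F E) = {c}, so it goes in M[S, t] for t ∈ {c}.
For S -> d F a: FIRST(d F a) = {d}, so it goes in M[S, t] for t ∈ {d}.
For S -> λ: FIRST(λ) = {λ}, so it goes in M[S, t] for t ∈ {}; since λ ∈ FIRST, also for every t ∈ FOLLOW(S) = {$}.

S -> λ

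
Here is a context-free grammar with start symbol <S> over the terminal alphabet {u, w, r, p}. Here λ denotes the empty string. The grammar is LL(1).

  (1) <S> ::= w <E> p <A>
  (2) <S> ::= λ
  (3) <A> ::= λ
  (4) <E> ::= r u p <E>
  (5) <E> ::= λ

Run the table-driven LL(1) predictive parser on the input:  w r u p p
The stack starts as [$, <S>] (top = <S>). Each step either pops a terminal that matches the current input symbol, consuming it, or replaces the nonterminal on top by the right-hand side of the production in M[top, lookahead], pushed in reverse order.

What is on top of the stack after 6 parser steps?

<E>

     Stack              Input        Action
  1  $ <S>              w r u p p $  expand <S> ::= w <E> p <A>
  2  $ <A> p <E> w      w r u p p $  match w
  3  $ <A> p <E>        r u p p $    expand <E> ::= r u p <E>
  4  $ <A> p <E> p u r  r u p p $    match r
  5  $ <A> p <E> p u    u p p $      match u
  6  $ <A> p <E> p      p p $        match p
Stack after step 6: $ <A> p <E> (top = <E>).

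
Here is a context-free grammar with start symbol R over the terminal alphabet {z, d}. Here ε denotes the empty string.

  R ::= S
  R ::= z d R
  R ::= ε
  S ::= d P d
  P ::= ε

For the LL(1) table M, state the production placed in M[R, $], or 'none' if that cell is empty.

R ::= ε

FIRST(S) = {d}
FIRST(P) = {ε}
FIRST(R) = {ε, d, z}  (via S)
FOLLOW(R) includes $ since R is the start symbol.
FOLLOW(R): in R::=z d R, the suffix after R is empty (adds nothing new). Thus FOLLOW(R) = {$}.
For R ::= S: FIRST(S) = {d}, so it goes in M[R, t] for t ∈ {d}.
For R ::= z d R: FIRST(z d R) = {z}, so it goes in M[R, t] for t ∈ {z}.
For R ::= ε: FIRST(ε) = {ε}, so it goes in M[R, t] for t ∈ {}; since ε ∈ FIRST, also for every t ∈ FOLLOW(R) = {$}.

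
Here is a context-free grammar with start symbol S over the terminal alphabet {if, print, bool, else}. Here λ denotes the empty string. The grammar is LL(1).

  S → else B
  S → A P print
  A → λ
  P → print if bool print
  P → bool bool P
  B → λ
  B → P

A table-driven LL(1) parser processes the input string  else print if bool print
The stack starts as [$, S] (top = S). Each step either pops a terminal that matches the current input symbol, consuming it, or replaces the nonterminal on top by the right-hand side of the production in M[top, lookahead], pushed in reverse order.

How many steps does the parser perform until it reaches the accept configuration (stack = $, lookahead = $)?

8

step 1: stack=$ S  input=else print if bool print $  — expand S → else B
step 2: stack=$ B else  input=else print if bool print $  — match else
step 3: stack=$ B  input=print if bool print $  — expand B → P
step 4: stack=$ P  input=print if bool print $  — expand P → print if bool print
step 5: stack=$ print bool if print  input=print if bool print $  — match print
step 6: stack=$ print bool if  input=if bool print $  — match if
step 7: stack=$ print bool  input=bool print $  — match bool
step 8: stack=$ print  input=print $  — match print
Accept reached after 8 steps.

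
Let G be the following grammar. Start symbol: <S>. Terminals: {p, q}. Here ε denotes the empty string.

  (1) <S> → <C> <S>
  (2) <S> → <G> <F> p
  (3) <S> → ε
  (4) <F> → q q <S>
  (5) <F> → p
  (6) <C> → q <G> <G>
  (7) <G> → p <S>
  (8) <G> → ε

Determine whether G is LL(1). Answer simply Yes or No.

FIRST(<S>) = {ε, p, q}
FIRST(<F>) = {p, q}
FIRST(<C>) = {q}
FIRST(<G>) = {ε, p}
FOLLOW(<S>) = {$, p, q}
FOLLOW(<F>) = {p}
FOLLOW(<C>) = {$, p, q}
FOLLOW(<G>) = {$, p, q}
Cell M[<G>, p] receives both <G> → p <S> and <G> → ε — the grammar is not LL(1).

No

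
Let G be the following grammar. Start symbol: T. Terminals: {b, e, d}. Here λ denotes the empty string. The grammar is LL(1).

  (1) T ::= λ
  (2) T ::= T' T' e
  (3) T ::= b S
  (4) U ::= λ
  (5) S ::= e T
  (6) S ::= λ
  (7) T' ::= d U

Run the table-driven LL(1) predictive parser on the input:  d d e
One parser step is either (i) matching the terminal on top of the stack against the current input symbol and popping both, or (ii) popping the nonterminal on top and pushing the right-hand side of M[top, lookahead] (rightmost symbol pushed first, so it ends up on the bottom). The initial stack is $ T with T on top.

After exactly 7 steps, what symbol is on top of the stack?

e

step 1: stack=$ T  input=d d e $  — expand T ::= T' T' e
step 2: stack=$ e T' T'  input=d d e $  — expand T' ::= d U
step 3: stack=$ e T' U d  input=d d e $  — match d
step 4: stack=$ e T' U  input=d e $  — expand U ::= λ
step 5: stack=$ e T'  input=d e $  — expand T' ::= d U
step 6: stack=$ e U d  input=d e $  — match d
step 7: stack=$ e U  input=e $  — expand U ::= λ
Stack after step 7: $ e (top = e).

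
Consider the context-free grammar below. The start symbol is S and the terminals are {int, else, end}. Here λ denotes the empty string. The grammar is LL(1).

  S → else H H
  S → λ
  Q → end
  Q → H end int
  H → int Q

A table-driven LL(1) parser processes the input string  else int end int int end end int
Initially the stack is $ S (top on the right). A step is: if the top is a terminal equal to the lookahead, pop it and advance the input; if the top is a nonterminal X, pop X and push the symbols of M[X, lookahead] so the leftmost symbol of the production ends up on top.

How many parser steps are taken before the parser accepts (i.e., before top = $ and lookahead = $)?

15

step 1: stack=$ S  input=else int end int int end end int $  — expand S → else H H
step 2: stack=$ H H else  input=else int end int int end end int $  — match else
step 3: stack=$ H H  input=int end int int end end int $  — expand H → int Q
step 4: stack=$ H Q int  input=int end int int end end int $  — match int
step 5: stack=$ H Q  input=end int int end end int $  — expand Q → end
step 6: stack=$ H end  input=end int int end end int $  — match end
step 7: stack=$ H  input=int int end end int $  — expand H → int Q
step 8: stack=$ Q int  input=int int end end int $  — match int
step 9: stack=$ Q  input=int end end int $  — expand Q → H end int
step 10: stack=$ int end H  input=int end end int $  — expand H → int Q
step 11: stack=$ int end Q int  input=int end end int $  — match int
step 12: stack=$ int end Q  input=end end int $  — expand Q → end
step 13: stack=$ int end end  input=end end int $  — match end
step 14: stack=$ int end  input=end int $  — match end
step 15: stack=$ int  input=int $  — match int
Accept reached after 15 steps.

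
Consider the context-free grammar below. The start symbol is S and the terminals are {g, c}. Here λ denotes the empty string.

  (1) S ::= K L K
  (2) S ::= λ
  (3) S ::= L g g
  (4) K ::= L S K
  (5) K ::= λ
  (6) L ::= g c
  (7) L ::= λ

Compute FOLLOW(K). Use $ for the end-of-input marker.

FIRST(L): from L::=g c we get {g}; from L::=λ we get {λ}. So FIRST(L) = {λ, g}.
FIRST(S): from S::=K L K we get {λ, g}; from S::=λ we get {λ}; from S::=L g g we get {g}. So FIRST(S) = {λ, g}.
FIRST(K): from K::=L S K we get {λ, g}; from K::=λ we get {λ}. So FIRST(K) = {λ, g}.
FOLLOW(S) includes $ since S is the start symbol.
FOLLOW(S): in K::=L S K, S is followed by K with FIRST {λ, g}; in K::=L S K, the suffix after S is nullable, so FOLLOW(S) ⊇ FOLLOW(K) = {$, g}. Thus FOLLOW(S) = {$, g}.
FOLLOW(K): in S::=K L K (occurrence 1), K is followed by L K with FIRST {λ, g}; in S::=K L K (occurrence 1), the suffix after K is nullable, so FOLLOW(K) ⊇ FOLLOW(S) = {$, g}; in S::=K L K (occurrence 2), the suffix after K is empty, so FOLLOW(K) ⊇ FOLLOW(S) = {$, g}; in K::=L S K, the suffix after K is empty (adds nothing new). Thus FOLLOW(K) = {$, g}.
FOLLOW(L): in S::=K L K, L is followed by K with FIRST {λ, g}; in S::=K L K, the suffix after L is nullable, so FOLLOW(L) ⊇ FOLLOW(S) = {$, g}; in S::=L g g, L is followed by g g with FIRST {g}; in K::=L S K, L is followed by S K with FIRST {λ, g}; in K::=L S K, the suffix after L is nullable, so FOLLOW(L) ⊇ FOLLOW(K) = {$, g}. Thus FOLLOW(L) = {$, g}.

{$, g}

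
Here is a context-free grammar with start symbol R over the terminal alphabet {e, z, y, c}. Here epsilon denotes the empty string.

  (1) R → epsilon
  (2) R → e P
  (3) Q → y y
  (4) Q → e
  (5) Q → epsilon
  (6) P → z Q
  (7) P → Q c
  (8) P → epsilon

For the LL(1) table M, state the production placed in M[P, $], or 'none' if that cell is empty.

P → epsilon

FIRST(R) = {epsilon, e}
FIRST(Q) = {epsilon, e, y}
FIRST(P) = {epsilon, c, e, y, z}  (via Q c)
FOLLOW(R) includes $ since R is the start symbol.
FOLLOW(R): R appears on no right-hand side. Thus FOLLOW(R) = {$}.
FOLLOW(P): in R→e P, the suffix after P is empty, so FOLLOW(P) ⊇ FOLLOW(R) = {$}. Thus FOLLOW(P) = {$}.
For P → z Q: FIRST(z Q) = {z}, so it goes in M[P, t] for t ∈ {z}.
For P → Q c: FIRST(Q c) = {c, e, y}, so it goes in M[P, t] for t ∈ {c, e, y}.
For P → epsilon: FIRST(epsilon) = {epsilon}, so it goes in M[P, t] for t ∈ {}; since epsilon ∈ FIRST, also for every t ∈ FOLLOW(P) = {$}.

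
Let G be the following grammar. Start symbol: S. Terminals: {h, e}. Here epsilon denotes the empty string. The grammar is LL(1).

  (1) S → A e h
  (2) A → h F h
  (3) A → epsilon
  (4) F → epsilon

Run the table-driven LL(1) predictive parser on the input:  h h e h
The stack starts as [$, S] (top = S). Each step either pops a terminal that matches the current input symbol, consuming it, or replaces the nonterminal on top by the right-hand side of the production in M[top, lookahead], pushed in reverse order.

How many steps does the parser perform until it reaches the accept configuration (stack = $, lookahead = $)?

     Stack        Input      Action
  1  $ S          h h e h $  expand S → A e h
  2  $ h e A      h h e h $  expand A → h F h
  3  $ h e h F h  h h e h $  match h
  4  $ h e h F    h e h $    expand F → epsilon
  5  $ h e h      h e h $    match h
  6  $ h e        e h $      match e
  7  $ h          h $        match h
Accept reached after 7 steps.

7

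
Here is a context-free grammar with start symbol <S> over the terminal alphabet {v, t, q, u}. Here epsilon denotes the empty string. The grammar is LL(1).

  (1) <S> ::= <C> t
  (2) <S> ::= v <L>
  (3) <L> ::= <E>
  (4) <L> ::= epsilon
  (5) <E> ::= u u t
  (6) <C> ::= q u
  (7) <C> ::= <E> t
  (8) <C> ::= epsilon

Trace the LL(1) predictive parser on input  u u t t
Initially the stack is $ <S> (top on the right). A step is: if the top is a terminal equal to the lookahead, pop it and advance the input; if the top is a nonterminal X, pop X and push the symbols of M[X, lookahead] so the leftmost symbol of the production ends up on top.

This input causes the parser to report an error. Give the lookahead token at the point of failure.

step 1: stack=$ <S>  input=u u t t $  — expand <S> ::= <C> t
step 2: stack=$ t <C>  input=u u t t $  — expand <C> ::= <E> t
step 3: stack=$ t t <E>  input=u u t t $  — expand <E> ::= u u t
step 4: stack=$ t t t u u  input=u u t t $  — match u
step 5: stack=$ t t t u  input=u t t $  — match u
step 6: stack=$ t t t  input=t t $  — match t
step 7: stack=$ t t  input=t $  — match t
step 8: stack=$ t  input=$  — error: top is terminal t but lookahead is $

$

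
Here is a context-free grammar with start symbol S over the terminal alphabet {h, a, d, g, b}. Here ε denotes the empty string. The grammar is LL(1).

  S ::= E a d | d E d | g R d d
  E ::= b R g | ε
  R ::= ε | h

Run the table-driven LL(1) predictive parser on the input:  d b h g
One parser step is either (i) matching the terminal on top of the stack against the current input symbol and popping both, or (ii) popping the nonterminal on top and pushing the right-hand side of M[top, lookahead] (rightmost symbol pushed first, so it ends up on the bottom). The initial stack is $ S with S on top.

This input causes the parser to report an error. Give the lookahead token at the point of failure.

$

     Stack      Input      Action
  1  $ S        d b h g $  expand S ::= d E d
  2  $ d E d    d b h g $  match d
  3  $ d E      b h g $    expand E ::= b R g
  4  $ d g R b  b h g $    match b
  5  $ d g R    h g $      expand R ::= h
  6  $ d g h    h g $      match h
  7  $ d g      g $        match g
  8  $ d        $          error: top is terminal d but lookahead is $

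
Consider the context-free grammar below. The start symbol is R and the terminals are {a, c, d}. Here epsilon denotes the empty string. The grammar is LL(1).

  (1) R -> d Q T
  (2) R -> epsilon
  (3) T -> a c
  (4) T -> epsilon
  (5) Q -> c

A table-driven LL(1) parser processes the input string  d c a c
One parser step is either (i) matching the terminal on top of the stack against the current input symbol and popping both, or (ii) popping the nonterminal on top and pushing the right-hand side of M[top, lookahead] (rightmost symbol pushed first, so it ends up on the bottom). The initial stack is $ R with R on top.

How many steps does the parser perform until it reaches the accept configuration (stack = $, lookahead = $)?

7

     Stack    Input      Action
  1  $ R      d c a c $  expand R -> d Q T
  2  $ T Q d  d c a c $  match d
  3  $ T Q    c a c $    expand Q -> c
  4  $ T c    c a c $    match c
  5  $ T      a c $      expand T -> a c
  6  $ c a    a c $      match a
  7  $ c      c $        match c
Accept reached after 7 steps.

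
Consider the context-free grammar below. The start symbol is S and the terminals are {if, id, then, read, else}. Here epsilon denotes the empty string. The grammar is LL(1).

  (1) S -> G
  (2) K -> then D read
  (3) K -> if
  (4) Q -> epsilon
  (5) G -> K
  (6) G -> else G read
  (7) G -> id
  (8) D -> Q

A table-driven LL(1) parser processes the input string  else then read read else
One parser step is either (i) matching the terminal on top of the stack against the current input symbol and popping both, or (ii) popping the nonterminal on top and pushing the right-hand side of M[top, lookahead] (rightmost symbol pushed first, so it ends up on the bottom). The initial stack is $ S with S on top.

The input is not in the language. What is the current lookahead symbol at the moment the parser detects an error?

else

step 1: stack=$ S  input=else then read read else $  — expand S -> G
step 2: stack=$ G  input=else then read read else $  — expand G -> else G read
step 3: stack=$ read G else  input=else then read read else $  — match else
step 4: stack=$ read G  input=then read read else $  — expand G -> K
step 5: stack=$ read K  input=then read read else $  — expand K -> then D read
step 6: stack=$ read read D then  input=then read read else $  — match then
step 7: stack=$ read read D  input=read read else $  — expand D -> Q
step 8: stack=$ read read Q  input=read read else $  — expand Q -> epsilon
step 9: stack=$ read read  input=read read else $  — match read
step 10: stack=$ read  input=read else $  — match read
step 11: stack=$  input=else $  — error: stack empty but input remains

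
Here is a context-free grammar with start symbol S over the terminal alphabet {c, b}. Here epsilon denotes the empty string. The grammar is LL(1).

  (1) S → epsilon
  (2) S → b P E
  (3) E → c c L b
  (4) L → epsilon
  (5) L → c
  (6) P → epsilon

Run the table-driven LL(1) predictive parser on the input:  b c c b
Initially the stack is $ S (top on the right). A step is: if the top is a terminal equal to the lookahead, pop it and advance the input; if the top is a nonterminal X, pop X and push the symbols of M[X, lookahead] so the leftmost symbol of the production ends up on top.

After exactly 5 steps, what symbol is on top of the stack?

c

step 1: stack=$ S  input=b c c b $  — expand S → b P E
step 2: stack=$ E P b  input=b c c b $  — match b
step 3: stack=$ E P  input=c c b $  — expand P → epsilon
step 4: stack=$ E  input=c c b $  — expand E → c c L b
step 5: stack=$ b L c c  input=c c b $  — match c
Stack after step 5: $ b L c (top = c).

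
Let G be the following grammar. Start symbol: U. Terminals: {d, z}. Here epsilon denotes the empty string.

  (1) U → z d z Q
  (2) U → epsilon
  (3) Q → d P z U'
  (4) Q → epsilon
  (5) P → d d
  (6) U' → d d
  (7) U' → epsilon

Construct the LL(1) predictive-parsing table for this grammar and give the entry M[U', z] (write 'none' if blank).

none

FIRST(U): from U→z d z Q we get {z}; from U→epsilon we get {epsilon}. So FIRST(U) = {epsilon, z}.
FIRST(Q): from Q→d P z U' we get {d}; from Q→epsilon we get {epsilon}. So FIRST(Q) = {epsilon, d}.
FIRST(P): from P→d d we get {d}. So FIRST(P) = {d}.
FIRST(U'): from U'→d d we get {d}; from U'→epsilon we get {epsilon}. So FIRST(U') = {epsilon, d}.
FOLLOW(U) includes $ since U is the start symbol.
FOLLOW(Q): in U→z d z Q, the suffix after Q is empty, so FOLLOW(Q) ⊇ FOLLOW(U) = {$}. Thus FOLLOW(Q) = {$}.
FOLLOW(U'): in Q→d P z U', the suffix after U' is empty, so FOLLOW(U') ⊇ FOLLOW(Q) = {$}. Thus FOLLOW(U') = {$}.
For U' → d d: FIRST(d d) = {d}, so it goes in M[U', t] for t ∈ {d}.
For U' → epsilon: FIRST(epsilon) = {epsilon}, so it goes in M[U', t] for t ∈ {}; since epsilon ∈ FIRST, also for every t ∈ FOLLOW(U') = {$}.
None of these place a production in M[U', z].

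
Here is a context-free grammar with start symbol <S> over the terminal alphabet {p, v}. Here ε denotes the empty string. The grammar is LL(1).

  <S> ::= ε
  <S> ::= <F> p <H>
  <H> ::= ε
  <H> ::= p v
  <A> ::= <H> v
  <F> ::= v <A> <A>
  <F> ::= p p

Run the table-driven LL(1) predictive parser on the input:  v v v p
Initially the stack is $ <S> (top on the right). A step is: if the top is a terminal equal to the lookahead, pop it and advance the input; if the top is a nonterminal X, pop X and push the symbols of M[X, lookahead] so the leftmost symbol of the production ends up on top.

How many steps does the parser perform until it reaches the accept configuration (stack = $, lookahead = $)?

step 1: stack=$ <S>  input=v v v p $  — expand <S> ::= <F> p <H>
step 2: stack=$ <H> p <F>  input=v v v p $  — expand <F> ::= v <A> <A>
step 3: stack=$ <H> p <A> <A> v  input=v v v p $  — match v
step 4: stack=$ <H> p <A> <A>  input=v v p $  — expand <A> ::= <H> v
step 5: stack=$ <H> p <A> v <H>  input=v v p $  — expand <H> ::= ε
step 6: stack=$ <H> p <A> v  input=v v p $  — match v
step 7: stack=$ <H> p <A>  input=v p $  — expand <A> ::= <H> v
step 8: stack=$ <H> p v <H>  input=v p $  — expand <H> ::= ε
step 9: stack=$ <H> p v  input=v p $  — match v
step 10: stack=$ <H> p  input=p $  — match p
step 11: stack=$ <H>  input=$  — expand <H> ::= ε
Accept reached after 11 steps.

11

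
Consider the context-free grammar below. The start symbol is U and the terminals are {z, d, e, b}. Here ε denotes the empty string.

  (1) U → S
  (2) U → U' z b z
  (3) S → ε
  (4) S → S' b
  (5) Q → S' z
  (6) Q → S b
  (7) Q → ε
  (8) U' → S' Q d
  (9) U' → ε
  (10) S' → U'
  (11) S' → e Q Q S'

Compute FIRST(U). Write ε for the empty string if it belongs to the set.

FIRST(U) = {ε, b, d, e, z}  (via S, U' z b z)
FIRST(S) = {ε, b, d, e, z}  (via S' b)
FIRST(Q) = {ε, b, d, e, z}  (via S' z, S b)
FIRST(U') = {ε, b, d, e, z}  (via S' Q d)
FIRST(S') = {ε, b, d, e, z}  (via U')

{ε, b, d, e, z}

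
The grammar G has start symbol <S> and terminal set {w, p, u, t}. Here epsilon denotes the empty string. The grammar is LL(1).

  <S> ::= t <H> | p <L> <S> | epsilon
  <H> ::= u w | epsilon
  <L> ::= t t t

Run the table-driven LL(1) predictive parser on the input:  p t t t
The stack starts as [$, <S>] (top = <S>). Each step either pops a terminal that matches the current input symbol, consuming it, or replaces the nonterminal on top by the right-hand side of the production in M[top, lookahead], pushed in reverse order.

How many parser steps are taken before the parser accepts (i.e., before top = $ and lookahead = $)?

7

     Stack        Input      Action
  1  $ <S>        p t t t $  expand <S> ::= p <L> <S>
  2  $ <S> <L> p  p t t t $  match p
  3  $ <S> <L>    t t t $    expand <L> ::= t t t
  4  $ <S> t t t  t t t $    match t
  5  $ <S> t t    t t $      match t
  6  $ <S> t      t $        match t
  7  $ <S>        $          expand <S> ::= epsilon
Accept reached after 7 steps.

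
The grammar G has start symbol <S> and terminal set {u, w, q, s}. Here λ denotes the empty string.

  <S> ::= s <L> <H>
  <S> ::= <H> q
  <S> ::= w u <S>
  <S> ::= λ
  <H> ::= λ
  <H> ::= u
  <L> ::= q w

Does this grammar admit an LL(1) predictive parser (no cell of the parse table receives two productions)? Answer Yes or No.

Yes

FIRST(<S>) = {λ, q, s, u, w}
FIRST(<H>) = {λ, u}
FIRST(<L>) = {q}
FOLLOW(<S>) = {$}
FOLLOW(<H>) = {$, q}
FOLLOW(<L>) = {$, u}
Each cell of M receives at most one production.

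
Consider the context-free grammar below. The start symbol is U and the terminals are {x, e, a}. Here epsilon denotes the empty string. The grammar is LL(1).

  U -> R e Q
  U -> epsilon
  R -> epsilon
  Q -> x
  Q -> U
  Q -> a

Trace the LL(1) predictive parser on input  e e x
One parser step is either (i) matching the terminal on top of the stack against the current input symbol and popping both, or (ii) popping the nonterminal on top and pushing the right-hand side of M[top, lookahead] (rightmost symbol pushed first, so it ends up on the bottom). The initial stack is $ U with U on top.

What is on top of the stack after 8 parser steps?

x

step 1: stack=$ U  input=e e x $  — expand U -> R e Q
step 2: stack=$ Q e R  input=e e x $  — expand R -> epsilon
step 3: stack=$ Q e  input=e e x $  — match e
step 4: stack=$ Q  input=e x $  — expand Q -> U
step 5: stack=$ U  input=e x $  — expand U -> R e Q
step 6: stack=$ Q e R  input=e x $  — expand R -> epsilon
step 7: stack=$ Q e  input=e x $  — match e
step 8: stack=$ Q  input=x $  — expand Q -> x
Stack after step 8: $ x (top = x).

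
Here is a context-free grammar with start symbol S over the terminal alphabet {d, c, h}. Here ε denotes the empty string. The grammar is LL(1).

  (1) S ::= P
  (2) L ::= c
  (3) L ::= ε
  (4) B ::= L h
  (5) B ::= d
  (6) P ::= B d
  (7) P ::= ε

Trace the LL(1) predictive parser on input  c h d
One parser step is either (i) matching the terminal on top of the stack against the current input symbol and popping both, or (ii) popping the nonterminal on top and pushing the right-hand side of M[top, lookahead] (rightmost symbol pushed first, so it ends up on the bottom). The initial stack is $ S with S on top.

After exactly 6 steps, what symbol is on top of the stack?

step 1: stack=$ S  input=c h d $  — expand S ::= P
step 2: stack=$ P  input=c h d $  — expand P ::= B d
step 3: stack=$ d B  input=c h d $  — expand B ::= L h
step 4: stack=$ d h L  input=c h d $  — expand L ::= c
step 5: stack=$ d h c  input=c h d $  — match c
step 6: stack=$ d h  input=h d $  — match h
Stack after step 6: $ d (top = d).

d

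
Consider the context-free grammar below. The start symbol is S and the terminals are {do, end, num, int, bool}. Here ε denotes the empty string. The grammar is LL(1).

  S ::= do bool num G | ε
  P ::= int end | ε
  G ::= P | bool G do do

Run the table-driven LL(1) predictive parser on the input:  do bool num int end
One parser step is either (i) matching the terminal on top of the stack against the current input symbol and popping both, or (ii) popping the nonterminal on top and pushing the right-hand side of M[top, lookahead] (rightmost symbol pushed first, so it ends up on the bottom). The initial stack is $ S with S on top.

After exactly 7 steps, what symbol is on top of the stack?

end

     Stack            Input                  Action
  1  $ S              do bool num int end $  expand S ::= do bool num G
  2  $ G num bool do  do bool num int end $  match do
  3  $ G num bool     bool num int end $     match bool
  4  $ G num          num int end $          match num
  5  $ G              int end $              expand G ::= P
  6  $ P              int end $              expand P ::= int end
  7  $ end int        int end $              match int
Stack after step 7: $ end (top = end).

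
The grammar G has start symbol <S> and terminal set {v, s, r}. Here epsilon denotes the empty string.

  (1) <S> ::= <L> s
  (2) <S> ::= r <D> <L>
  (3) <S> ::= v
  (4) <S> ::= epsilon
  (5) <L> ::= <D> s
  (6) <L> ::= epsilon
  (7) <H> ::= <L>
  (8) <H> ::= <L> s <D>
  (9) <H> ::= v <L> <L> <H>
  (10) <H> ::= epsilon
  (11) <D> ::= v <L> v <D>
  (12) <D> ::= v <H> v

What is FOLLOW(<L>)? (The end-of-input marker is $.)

FIRST(<D>) = {v}
FIRST(<L>) = {epsilon, v}  (via <D> s)
FIRST(<S>) = {epsilon, r, s, v}  (via <L> s)
FIRST(<H>) = {epsilon, s, v}  (via <L>, <L> s <D>)
FOLLOW(<S>) includes $ since <S> is the start symbol.
FOLLOW(<S>): <S> appears on no right-hand side. Thus FOLLOW(<S>) = {$}.
FOLLOW(<H>): in <H>::=v <L> <L> <H>, the suffix after <H> is empty (adds nothing new); in <D>::=v <H> v, <H> is followed by v with FIRST {v}. Thus FOLLOW(<H>) = {v}.
FOLLOW(<L>): in <S>::=<L> s, <L> is followed by s with FIRST {s}; in <S>::=r <D> <L>, the suffix after <L> is empty, so FOLLOW(<L>) ⊇ FOLLOW(<S>) = {$}; in <H>::=<L>, the suffix after <L> is empty, so FOLLOW(<L>) ⊇ FOLLOW(<H>) = {v}; in <H>::=<L> s <D>, <L> is followed by s <D> with FIRST {s}; in <H>::=v <L> <L> <H> (occurrence 1), <L> is followed by <L> <H> with FIRST {epsilon, s, v}; in <H>::=v <L> <L> <H> (occurrence 1), the suffix after <L> is nullable, so FOLLOW(<L>) ⊇ FOLLOW(<H>) = {v}; in <H>::=v <L> <L> <H> (occurrence 2), <L> is followed by <H> with FIRST {epsilon, s, v}; in <H>::=v <L> <L> <H> (occurrence 2), the suffix after <L> is nullable, so FOLLOW(<L>) ⊇ FOLLOW(<H>) = {v}; in <D>::=v <L> v <D>, <L> is followed by v <D> with FIRST {v}. Thus FOLLOW(<L>) = {$, s, v}.
FOLLOW(<D>): in <S>::=r <D> <L>, <D> is followed by <L> with FIRST {epsilon, v}; in <S>::=r <D> <L>, the suffix after <D> is nullable, so FOLLOW(<D>) ⊇ FOLLOW(<S>) = {$}; in <L>::=<D> s, <D> is followed by s with FIRST {s}; in <H>::=<L> s <D>, the suffix after <D> is empty, so FOLLOW(<D>) ⊇ FOLLOW(<H>) = {v}; in <D>::=v <L> v <D>, the suffix after <D> is empty (adds nothing new). Thus FOLLOW(<D>) = {$, s, v}.

{$, s, v}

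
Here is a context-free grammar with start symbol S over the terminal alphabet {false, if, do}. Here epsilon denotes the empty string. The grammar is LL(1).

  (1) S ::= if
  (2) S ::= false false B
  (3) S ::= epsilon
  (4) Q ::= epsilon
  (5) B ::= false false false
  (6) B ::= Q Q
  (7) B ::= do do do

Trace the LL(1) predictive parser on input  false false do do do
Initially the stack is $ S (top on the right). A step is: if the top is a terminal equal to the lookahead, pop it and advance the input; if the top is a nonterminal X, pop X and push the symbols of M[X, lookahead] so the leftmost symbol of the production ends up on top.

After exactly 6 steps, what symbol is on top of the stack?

     Stack            Input                   Action
  1  $ S              false false do do do $  expand S ::= false false B
  2  $ B false false  false false do do do $  match false
  3  $ B false        false do do do $        match false
  4  $ B              do do do $              expand B ::= do do do
  5  $ do do do       do do do $              match do
  6  $ do do          do do $                 match do
Stack after step 6: $ do (top = do).

do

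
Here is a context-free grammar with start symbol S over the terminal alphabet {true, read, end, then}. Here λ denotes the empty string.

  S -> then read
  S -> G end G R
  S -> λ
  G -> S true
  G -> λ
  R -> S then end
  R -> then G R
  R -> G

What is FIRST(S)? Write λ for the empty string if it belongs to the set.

{λ, end, then, true}

FIRST(S) = {λ, end, then, true}  (via G end G R)
FIRST(G) = {λ, end, then, true}  (via S true)
FIRST(R) = {λ, end, then, true}  (via S then end, G)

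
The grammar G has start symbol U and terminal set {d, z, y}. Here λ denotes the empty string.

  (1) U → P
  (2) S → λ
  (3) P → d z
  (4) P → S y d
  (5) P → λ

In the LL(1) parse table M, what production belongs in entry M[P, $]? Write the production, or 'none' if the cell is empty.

P → λ

FIRST(S) = {λ}
FIRST(P) = {λ, d, y}  (via S y d)
FIRST(U) = {λ, d, y}  (via P)
FOLLOW(U) includes $ since U is the start symbol.
FOLLOW(U): U appears on no right-hand side. Thus FOLLOW(U) = {$}.
FOLLOW(P): in U→P, the suffix after P is empty, so FOLLOW(P) ⊇ FOLLOW(U) = {$}. Thus FOLLOW(P) = {$}.
For P → d z: FIRST(d z) = {d}, so it goes in M[P, t] for t ∈ {d}.
For P → S y d: FIRST(S y d) = {y}, so it goes in M[P, t] for t ∈ {y}.
For P → λ: FIRST(λ) = {λ}, so it goes in M[P, t] for t ∈ {}; since λ ∈ FIRST, also for every t ∈ FOLLOW(P) = {$}.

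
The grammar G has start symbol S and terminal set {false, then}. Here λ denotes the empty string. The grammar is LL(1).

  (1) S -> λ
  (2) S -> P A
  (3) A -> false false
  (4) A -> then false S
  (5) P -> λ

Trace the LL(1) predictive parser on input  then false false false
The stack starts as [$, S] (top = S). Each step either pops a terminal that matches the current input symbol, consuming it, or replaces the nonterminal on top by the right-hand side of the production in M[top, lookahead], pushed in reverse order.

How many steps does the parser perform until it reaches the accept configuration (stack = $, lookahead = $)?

10

      Stack           Input                     Action
   1  $ S             then false false false $  expand S -> P A
   2  $ A P           then false false false $  expand P -> λ
   3  $ A             then false false false $  expand A -> then false S
   4  $ S false then  then false false false $  match then
   5  $ S false       false false false $       match false
   6  $ S             false false $             expand S -> P A
   7  $ A P           false false $             expand P -> λ
   8  $ A             false false $             expand A -> false false
   9  $ false false   false false $             match false
  10  $ false         false $                   match false
Accept reached after 10 steps.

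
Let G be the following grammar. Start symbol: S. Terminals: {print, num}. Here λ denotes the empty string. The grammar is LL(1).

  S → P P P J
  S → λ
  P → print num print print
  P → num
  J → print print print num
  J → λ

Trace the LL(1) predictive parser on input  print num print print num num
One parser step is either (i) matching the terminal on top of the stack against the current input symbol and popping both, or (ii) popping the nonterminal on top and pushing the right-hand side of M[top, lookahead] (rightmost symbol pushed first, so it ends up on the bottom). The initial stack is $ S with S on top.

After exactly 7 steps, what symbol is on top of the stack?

step 1: stack=$ S  input=print num print print num num $  — expand S → P P P J
step 2: stack=$ J P P P  input=print num print print num num $  — expand P → print num print print
step 3: stack=$ J P P print print num print  input=print num print print num num $  — match print
step 4: stack=$ J P P print print num  input=num print print num num $  — match num
step 5: stack=$ J P P print print  input=print print num num $  — match print
step 6: stack=$ J P P print  input=print num num $  — match print
step 7: stack=$ J P P  input=num num $  — expand P → num
Stack after step 7: $ J P num (top = num).

num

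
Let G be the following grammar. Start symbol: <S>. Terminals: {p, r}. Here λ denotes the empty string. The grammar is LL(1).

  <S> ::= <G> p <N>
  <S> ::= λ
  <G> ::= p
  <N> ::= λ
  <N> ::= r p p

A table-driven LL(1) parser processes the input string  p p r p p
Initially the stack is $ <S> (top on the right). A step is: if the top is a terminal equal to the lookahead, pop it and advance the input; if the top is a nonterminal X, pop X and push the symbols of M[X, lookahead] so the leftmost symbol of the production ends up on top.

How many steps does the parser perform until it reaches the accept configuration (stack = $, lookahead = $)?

step 1: stack=$ <S>  input=p p r p p $  — expand <S> ::= <G> p <N>
step 2: stack=$ <N> p <G>  input=p p r p p $  — expand <G> ::= p
step 3: stack=$ <N> p p  input=p p r p p $  — match p
step 4: stack=$ <N> p  input=p r p p $  — match p
step 5: stack=$ <N>  input=r p p $  — expand <N> ::= r p p
step 6: stack=$ p p r  input=r p p $  — match r
step 7: stack=$ p p  input=p p $  — match p
step 8: stack=$ p  input=p $  — match p
Accept reached after 8 steps.

8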